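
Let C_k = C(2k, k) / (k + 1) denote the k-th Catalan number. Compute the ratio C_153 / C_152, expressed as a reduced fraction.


Using C_k = (2k)! / (k! (k+1)!), the ratio C_{k+1}/C_k simplifies to
C_{k+1}/C_k = [(2k+2)! / ((k+1)! (k+2)!)] * [k! (k+1)! / (2k)!]
 = (2k+2)(2k+1) / ((k+1)(k+2)) = 2(2k+1) / (k+2).
For k = 152: 2(2*152 + 1) / (152 + 2) = 610/154 = 305/77.

305/77


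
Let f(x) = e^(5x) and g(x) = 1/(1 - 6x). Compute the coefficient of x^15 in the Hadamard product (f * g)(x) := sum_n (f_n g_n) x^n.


Expanding: f_k = 5^k/k! (from e^(5x)) and g_k = 6^k (from 1/(1 - 6x)). So the Hadamard coefficient (f * g)_k = 5^k 6^k / k! = (30)^k / k!.
For k = 15: 30^15/15! = 14348907000000000000000/1307674368000 = 76886718750000/7007.

76886718750000/7007


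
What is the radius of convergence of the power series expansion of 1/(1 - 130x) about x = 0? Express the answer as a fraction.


Expanding 1/(1 - 130x) = sum_{k>=0} 130^k x^k, the series converges when |130x| < 1, i.e., |x| < 1/130.
So the radius of convergence is 1/130 = 1/130.

1/130


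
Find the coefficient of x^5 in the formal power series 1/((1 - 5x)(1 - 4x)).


By partial fractions or Cauchy convolution:
The coefficient equals sum_{k=0}^{5} 5^k * 4^(5-k).
= 11529

11529


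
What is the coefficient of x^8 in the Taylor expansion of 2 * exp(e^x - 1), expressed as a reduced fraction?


exp(e^x - 1) = sum_{k>=0} Bell_k x^k / k!, where Bell_k is the k-th Bell number.
So the coefficient of x^8 is 2 * Bell_8 / 8!.
Computing: Bell_8 = 4140 and 8! = 40320, giving
2 * 4140/40320 = 23/112.

23/112


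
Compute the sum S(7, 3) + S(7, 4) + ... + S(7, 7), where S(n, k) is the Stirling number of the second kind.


By definition, S(n, k) counts partitions of an n-set into exactly k nonempty blocks.
Computing row n = 7 for k = 3..7:
S(7, k): 301, 350, 140, 21, 1
Sum = 813.

813


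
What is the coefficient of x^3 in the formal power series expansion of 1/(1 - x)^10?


The negative binomial / multiset identity is
1/(1 - x)^r = sum_{k>=0} C(k + r - 1, r - 1) x^k.
Here r = 10 and k = 3, so the coefficient is
C(3 + 9, 9) = C(12, 9)
= 220

220


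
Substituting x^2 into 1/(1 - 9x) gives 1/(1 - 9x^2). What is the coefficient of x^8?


The coefficient of x^(2m) in 1/(1 - 9x^2) is 9^m.
With n = 8 = 2*4, the coefficient is 9^4 = 6561.

6561


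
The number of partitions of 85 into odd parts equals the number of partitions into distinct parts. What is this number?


Computing partitions of 85 into odd parts (1, 3, 5, ...):
Using the generating function prod_{k>=0} 1/(1-x^(2k+1)),
the count is 121792

121792


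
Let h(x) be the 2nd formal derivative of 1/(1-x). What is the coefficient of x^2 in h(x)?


Differentiating 2 times: d^2/dx^2 [1/(1-x)] = 2!/(1-x)^3.
The expansion 1/(1-x)^3 = sum_{k>=0} C(k+2, 2) x^k, so the coefficient of x^n in 2!/(1-x)^3 is 2! * C(n+2, 2).
For n = 2: 2 * C(4, 2) = 2 * 6 = 12

12


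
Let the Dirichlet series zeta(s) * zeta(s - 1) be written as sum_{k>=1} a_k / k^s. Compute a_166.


Convolution gives a_k = sum_{d | k} d * 1 = sum_{d | k} d = sigma(k), the sum of positive divisors of k.
For k = 166, the divisors are 1, 2, 83, 166, so
sigma(166) = 1 + 2 + 83 + 166 = 252.

252


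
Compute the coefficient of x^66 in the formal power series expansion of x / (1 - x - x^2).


Let f(x) = sum_{k>=0} a_k x^k. Multiplying f(x) * (1 - x - x^2) = x and matching coefficients gives a_0 = 0, a_1 = 1, and a_k = a_{k-1} + a_{k-2} for k >= 2. These are the Fibonacci numbers F_k.
Iterating from F_0 = 0, F_1 = 1:
F_0=0, F_1=1, F_2=1, F_3=2, F_4=3, F_5=5, F_6=8, F_7=13, F_8=21, F_9=34, ...
F_66 = 27777890035288.

27777890035288


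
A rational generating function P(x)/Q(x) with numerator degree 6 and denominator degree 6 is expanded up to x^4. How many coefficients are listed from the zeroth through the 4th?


Expanding up to x^4 gives the coefficients for x^0, x^1, ..., x^4.
That is 4 + 1 = 5 coefficients in total.

5


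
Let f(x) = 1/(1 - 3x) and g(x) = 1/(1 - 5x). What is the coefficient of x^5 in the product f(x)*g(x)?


The coefficient of x^n in f*g is the Cauchy product: sum_{k=0}^{n} a^k * b^(n-k).
With a=3, b=5, n=5:
sum_{k=0}^{5} 3^k * 5^(5-k)
= 7448

7448


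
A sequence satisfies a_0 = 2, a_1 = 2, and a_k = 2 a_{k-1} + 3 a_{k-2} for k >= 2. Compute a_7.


The characteristic equation is t^2 - 2 t - 3 = 0, with roots r_1 = 3 and r_2 = -1 (so c_1 = r_1 + r_2, c_2 = -r_1 r_2 as required).
One can use the closed form a_n = A r_1^n + B r_2^n, but direct iteration is more reliable:
a_0 = 2, a_1 = 2, a_2 = 10, a_3 = 26, a_4 = 82, a_5 = 242, a_6 = 730, a_7 = 2186.
So a_7 = 2186.

2186


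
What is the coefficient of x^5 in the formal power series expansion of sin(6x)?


The Maclaurin series is sin(t) = sum_{k>=0} (-1)^k t^(2k+1) / (2k+1)!, so substituting t = 6x, only odd powers of x are nonzero, with coefficient of x^(2k+1) equal to (-1)^k 6^(2k+1) / (2k+1)!.
Write 5 = 2*2 + 1, giving the coefficient (-1)^2 * 6^5 / 5! = 7776/120 = 324/5.

324/5


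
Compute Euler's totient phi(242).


phi(n) counts integers in [1, n] coprime to n. Using the multiplicative formula phi(n) = n * prod_{p | n} (1 - 1/p):
242 = 2 * 11^2, so
phi(242) = 242 * (1 - 1/2) * (1 - 1/11) = 110.

110


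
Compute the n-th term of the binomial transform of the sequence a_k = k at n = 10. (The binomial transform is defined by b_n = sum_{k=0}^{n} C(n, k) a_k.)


With a_k = k, b_n = sum_{k=0}^{n} C(n, k) k. Using k * C(n, k) = n * C(n-1, k-1) gives b_n = n * sum_{k>=1} C(n-1, k-1) = n * 2^(n-1).
For n = 10: 10 * 2^9 = 10 * 512 = 5120.

5120


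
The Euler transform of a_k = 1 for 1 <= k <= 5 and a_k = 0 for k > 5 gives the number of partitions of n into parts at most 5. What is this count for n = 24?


Partitions of 24 into parts at most 5:
Using generating function (1-x)^(-1)(1-x^2)^(-1)...(1-x^5)^(-1),
the coefficient of x^24 = 333

333


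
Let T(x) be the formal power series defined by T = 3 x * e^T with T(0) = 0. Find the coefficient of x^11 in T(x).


Apply the Lagrange inversion formula: if T = 3 x * phi(T) with phi(t) = e^t, then
[x^n] T = 3^n * (1/n) [t^(n-1)] phi(t)^n = 3^n * (1/n) [t^(n-1)] e^(n t) = 3^n * (1/n) * n^(n-1) / (n-1)! = 3^n * n^(n-1) / n!.
When c = 1 this is the Cayley count of rooted labeled trees on n vertices, divided by n!.
For n = 11: 3^11 * 11^10 / 11! = 177147 * 25937424601/39916800 = 5156831600217/44800.

5156831600217/44800


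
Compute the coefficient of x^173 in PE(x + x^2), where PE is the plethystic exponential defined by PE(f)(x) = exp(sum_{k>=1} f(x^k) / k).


With f(x) = x + x^2, the exponent is sum_{k>=1} (x^k + x^(2k)) / k = -ln(1 - x) - ln(1 - x^2). Exponentiating:
PE(x + x^2) = 1 / ((1 - x)(1 - x^2)).
This is the generating function for partitions of n into parts of size 1 or 2. The number of 2's can be any j in 0..86, and the rest are 1's, so
[x^173] = floor(173/2) + 1 = 87.

87


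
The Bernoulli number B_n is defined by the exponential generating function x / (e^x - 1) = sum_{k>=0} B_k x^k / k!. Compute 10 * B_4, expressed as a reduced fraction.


Bernoulli numbers can also be computed recursively via B_0 = 1 and sum_{j=0}^{m} C(m+1, j) B_j = 0 for m >= 1. Odd-index Bernoulli numbers vanish for k >= 3.
Computing B_4 = -1/30, so 10 * B_4 = 10 * -1/30 = -1/3.

-1/3


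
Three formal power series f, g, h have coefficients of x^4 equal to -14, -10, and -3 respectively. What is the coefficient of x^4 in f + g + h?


Series addition is componentwise:
-14 + -10 + -3
= -27

-27


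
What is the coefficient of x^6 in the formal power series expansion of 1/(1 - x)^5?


The expansion 1/(1 - x)^r = sum_{k>=0} C(k + r - 1, r - 1) x^k follows from the multiset / negative-binomial theorem (or from repeated differentiation of the geometric series).
For r = 5 and k = 6:
C(10, 4) = 3628800 / (24 * 720) = 210.

210


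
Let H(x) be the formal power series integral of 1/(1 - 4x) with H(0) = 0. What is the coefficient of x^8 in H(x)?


1/(1 - 4x) = sum_{k>=0} 4^k x^k. Integrating termwise with H(0) = 0:
H(x) = sum_{k>=0} 4^k x^(k+1) / (k+1) = sum_{m>=1} 4^(m-1) x^m / m.
For m = 8: 4^7/8 = 16384/8 = 2048.

2048


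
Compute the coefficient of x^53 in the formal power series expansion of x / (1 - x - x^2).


Let f(x) = sum_{k>=0} a_k x^k. Multiplying f(x) * (1 - x - x^2) = x and matching coefficients gives a_0 = 0, a_1 = 1, and a_k = a_{k-1} + a_{k-2} for k >= 2. These are the Fibonacci numbers F_k.
Iterating from F_0 = 0, F_1 = 1:
F_0=0, F_1=1, F_2=1, F_3=2, F_4=3, F_5=5, F_6=8, F_7=13, F_8=21, F_9=34, ...
F_53 = 53316291173.

53316291173


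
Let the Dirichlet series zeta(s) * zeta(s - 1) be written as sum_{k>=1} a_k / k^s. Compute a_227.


Convolution gives a_k = sum_{d | k} d * 1 = sum_{d | k} d = sigma(k), the sum of positive divisors of k.
For k = 227, the divisors are 1, 227, so
sigma(227) = 1 + 227 = 228.

228


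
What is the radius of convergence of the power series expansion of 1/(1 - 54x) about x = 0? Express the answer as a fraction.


Expanding 1/(1 - 54x) = sum_{k>=0} 54^k x^k, the series converges when |54x| < 1, i.e., |x| < 1/54.
So the radius of convergence is 1/54 = 1/54.

1/54


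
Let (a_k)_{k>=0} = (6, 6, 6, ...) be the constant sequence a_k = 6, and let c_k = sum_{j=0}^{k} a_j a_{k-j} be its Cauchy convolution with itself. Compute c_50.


Since a_j = 6 for all j >= 0, the convolution sum becomes
c_k = sum_{j=0}^{k} 6 * 6 = 36 * (k + 1).
Equivalently, the generating function of (a_k) is 6/(1 - x) and its square is 36/(1 - x)^2 = sum_{k>=0} 36(k + 1) x^k.
For k = 50: 36 * 51 = 1836.

1836


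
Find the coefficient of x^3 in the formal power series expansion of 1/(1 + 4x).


Write 1/(1 + c x) = 1/(1 - (-c) x) and apply the geometric-series identity
1/(1 - y) = sum_{k>=0} y^k to get 1/(1 + c x) = sum_{k>=0} (-c)^k x^k.
So the coefficient of x^k is (-c)^k = (-1)^k * c^k.
Here c = 4 and k = 3:
(-4)^3 = -1 * 64 = -64

-64


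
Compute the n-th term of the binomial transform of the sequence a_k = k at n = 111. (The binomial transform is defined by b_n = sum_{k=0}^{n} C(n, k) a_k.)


With a_k = k, b_n = sum_{k=0}^{n} C(n, k) k. Using k * C(n, k) = n * C(n-1, k-1) gives b_n = n * sum_{k>=1} C(n-1, k-1) = n * 2^(n-1).
For n = 111: 111 * 2^110 = 111 * 1298074214633706907132624082305024 = 144086237824341466691721273135857664.

144086237824341466691721273135857664


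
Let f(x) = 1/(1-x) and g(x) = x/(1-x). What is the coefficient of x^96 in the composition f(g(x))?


First simplify the composition: f(g(x)) = 1/(1 - x/(1-x)) = (1-x)/((1-x) - x) = (1-x)/(1-2x).
Now extract the coefficient. Write (1-x)/(1-2x) = 1/(1-2x) - x/(1-2x).
The coefficient of x^n in 1/(1-2x) is 2^n, and in x/(1-2x) is 2^(n-1) (for n >= 1).
So the coefficient of x^96 is 2^96 - 2^95 = 79228162514264337593543950336 - 39614081257132168796771975168 = 39614081257132168796771975168.

39614081257132168796771975168


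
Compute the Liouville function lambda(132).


The Liouville function is lambda(k) = (-1)^Omega(k), where Omega(k) counts the prime factors of k with multiplicity.
Factoring: 132 = 2 * 2 * 3 * 11, so Omega(132) = 4.
lambda(132) = (-1)^4 = 1.

1


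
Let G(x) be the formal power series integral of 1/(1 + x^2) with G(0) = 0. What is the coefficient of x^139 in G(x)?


1/(1 + x^2) = sum_{j>=0} (-1)^j x^(2j). Integrating termwise with G(0) = 0:
G(x) = sum_{j>=0} (-1)^j x^(2j+1) / (2j+1) = arctan(x).
Only odd powers are nonzero. For x^139 write 139 = 2*69 + 1, giving
(-1)^69 / 139 = -1/139 = -1/139.

-1/139


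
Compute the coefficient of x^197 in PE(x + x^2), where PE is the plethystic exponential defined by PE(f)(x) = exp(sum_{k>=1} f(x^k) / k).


With f(x) = x + x^2, the exponent is sum_{k>=1} (x^k + x^(2k)) / k = -ln(1 - x) - ln(1 - x^2). Exponentiating:
PE(x + x^2) = 1 / ((1 - x)(1 - x^2)).
This is the generating function for partitions of n into parts of size 1 or 2. The number of 2's can be any j in 0..98, and the rest are 1's, so
[x^197] = floor(197/2) + 1 = 99.

99


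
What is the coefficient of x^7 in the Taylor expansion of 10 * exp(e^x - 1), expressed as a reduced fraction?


exp(e^x - 1) = sum_{k>=0} Bell_k x^k / k!, where Bell_k is the k-th Bell number.
So the coefficient of x^7 is 10 * Bell_7 / 7!.
Computing: Bell_7 = 877 and 7! = 5040, giving
10 * 877/5040 = 877/504.

877/504


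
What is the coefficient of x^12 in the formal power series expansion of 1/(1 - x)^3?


The expansion 1/(1 - x)^r = sum_{k>=0} C(k + r - 1, r - 1) x^k follows from the multiset / negative-binomial theorem (or from repeated differentiation of the geometric series).
For r = 3 and k = 12:
C(14, 2) = 87178291200 / (2 * 479001600) = 91.

91


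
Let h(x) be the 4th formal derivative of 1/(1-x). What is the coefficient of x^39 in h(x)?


Differentiating 4 times: d^4/dx^4 [1/(1-x)] = 4!/(1-x)^5.
The expansion 1/(1-x)^5 = sum_{k>=0} C(k+4, 4) x^k, so the coefficient of x^n in 4!/(1-x)^5 is 4! * C(n+4, 4).
For n = 39: 24 * C(43, 4) = 24 * 123410 = 2961840

2961840


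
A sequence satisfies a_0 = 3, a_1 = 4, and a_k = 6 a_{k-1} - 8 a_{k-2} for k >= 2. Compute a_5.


The characteristic equation is t^2 - 6 t + 8 = 0, with roots r_1 = 4 and r_2 = 2 (so c_1 = r_1 + r_2, c_2 = -r_1 r_2 as required).
One can use the closed form a_n = A r_1^n + B r_2^n, but direct iteration is more reliable:
a_0 = 3, a_1 = 4, a_2 = 0, a_3 = -32, a_4 = -192, a_5 = -896.
So a_5 = -896.

-896


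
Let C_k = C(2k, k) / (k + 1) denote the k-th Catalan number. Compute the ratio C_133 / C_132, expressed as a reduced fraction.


Using C_k = (2k)! / (k! (k+1)!), the ratio C_{k+1}/C_k simplifies to
C_{k+1}/C_k = [(2k+2)! / ((k+1)! (k+2)!)] * [k! (k+1)! / (2k)!]
 = (2k+2)(2k+1) / ((k+1)(k+2)) = 2(2k+1) / (k+2).
For k = 132: 2(2*132 + 1) / (132 + 2) = 530/134 = 265/67.

265/67


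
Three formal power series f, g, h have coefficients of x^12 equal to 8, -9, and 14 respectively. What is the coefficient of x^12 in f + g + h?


Series addition is componentwise:
8 + -9 + 14
= 13

13


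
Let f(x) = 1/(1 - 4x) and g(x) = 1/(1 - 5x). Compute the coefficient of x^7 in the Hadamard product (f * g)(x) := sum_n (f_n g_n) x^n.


f has coefficients f_k = 4^k and g has coefficients g_k = 5^k, so the Hadamard product has coefficient (f*g)_k = 4^k * 5^k = 20^k.
For k = 7: 20^7 = 1280000000.

1280000000


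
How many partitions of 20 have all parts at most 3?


Using the generating function (1-x)^(-1)(1-x^2)^(-1)(1-x^3)^(-1),
the coefficient of x^20 counts these restricted partitions.
Result = 44

44


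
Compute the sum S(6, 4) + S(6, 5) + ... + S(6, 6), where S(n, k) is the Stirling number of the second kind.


By definition, S(n, k) counts partitions of an n-set into exactly k nonempty blocks.
Computing row n = 6 for k = 4..6:
S(6, k): 65, 15, 1
Sum = 81.

81


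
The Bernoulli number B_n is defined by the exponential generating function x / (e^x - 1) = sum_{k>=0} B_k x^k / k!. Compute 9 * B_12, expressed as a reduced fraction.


Bernoulli numbers can also be computed recursively via B_0 = 1 and sum_{j=0}^{m} C(m+1, j) B_j = 0 for m >= 1. Odd-index Bernoulli numbers vanish for k >= 3.
Computing B_12 = -691/2730, so 9 * B_12 = 9 * -691/2730 = -2073/910.

-2073/910


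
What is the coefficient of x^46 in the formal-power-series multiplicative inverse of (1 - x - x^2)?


Let the inverse be f(x) = sum_{k>=0} a_k x^k. From f(x) * (1 - x - x^2) = 1 and matching coefficients:
 x^0: a_0 = 1.
 x^1: a_1 - a_0 = 0, so a_1 = 1.
 x^k (k >= 2): a_k - a_{k-1} - a_{k-2} = 0, i.e. a_k = a_{k-1} + a_{k-2}.
This is the Fibonacci-type recurrence shifted so that a_0 = a_1 = 1.
Iterating: a_0=1, a_1=1, a_2=2, a_3=3, a_4=5, a_5=8, a_6=13, a_7=21, a_8=34, a_9=55, ...
a_46 = 2971215073.

2971215073


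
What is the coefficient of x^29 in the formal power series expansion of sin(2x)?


The Maclaurin series is sin(t) = sum_{k>=0} (-1)^k t^(2k+1) / (2k+1)!, so substituting t = 2x, only odd powers of x are nonzero, with coefficient of x^(2k+1) equal to (-1)^k 2^(2k+1) / (2k+1)!.
Write 29 = 2*14 + 1, giving the coefficient (-1)^14 * 2^29 / 29! = 536870912/8841761993739701954543616000000 = 16/263505041412702261046875.

16/263505041412702261046875


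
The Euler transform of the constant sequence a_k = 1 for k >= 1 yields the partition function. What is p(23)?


The Euler transform converts the sequence a_k = 1 into the number of integer partitions.
Using the recurrence or dynamic programming:
p(23) = 1255

1255


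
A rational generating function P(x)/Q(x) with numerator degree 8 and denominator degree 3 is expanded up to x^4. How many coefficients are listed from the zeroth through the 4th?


Expanding up to x^4 gives the coefficients for x^0, x^1, ..., x^4.
That is 4 + 1 = 5 coefficients in total.

5


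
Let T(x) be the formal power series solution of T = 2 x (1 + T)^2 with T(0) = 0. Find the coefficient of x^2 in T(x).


Apply the Lagrange inversion formula: if T = 2 x * phi(T) with phi(t) = (1 + t)^2, then [x^n] T = 2^n * (1/n) [t^(n-1)] phi(t)^n = 2^n * (1/n) [t^(n-1)] (1 + t)^(2n) = 2^n * (1/n) C(2n, n-1).
Using the identity C(2n, n-1) = C(2n, n) * n / (n+1), the unscaled factor equals C(2n, n) / (n+1) = C_n, the n-th Catalan number.
For n = 2: C_2 = C(4, 2) / 3 = 6/3 = 2.
With the 2^2 = 4 factor, the coefficient is 4 * 2 = 8.

8


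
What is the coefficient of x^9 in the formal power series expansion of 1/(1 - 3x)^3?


The general identity 1/(1 - c x)^r = sum_{k>=0} c^k C(k + r - 1, r - 1) x^k follows by substituting y = c x into 1/(1 - y)^r = sum_{k>=0} C(k + r - 1, r - 1) y^k.
For c = 3, r = 3, k = 9:
3^9 * C(11, 2) = 19683 * 55 = 1082565.

1082565


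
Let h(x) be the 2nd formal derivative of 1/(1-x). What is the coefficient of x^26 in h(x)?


Differentiating 2 times: d^2/dx^2 [1/(1-x)] = 2!/(1-x)^3.
The expansion 1/(1-x)^3 = sum_{k>=0} C(k+2, 2) x^k, so the coefficient of x^n in 2!/(1-x)^3 is 2! * C(n+2, 2).
For n = 26: 2 * C(28, 2) = 2 * 378 = 756

756


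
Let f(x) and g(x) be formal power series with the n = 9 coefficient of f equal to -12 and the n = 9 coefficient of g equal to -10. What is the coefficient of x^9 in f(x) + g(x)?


Addition of formal power series is termwise.
The coefficient of x^9 in f + g = -12 + -10
= -22

-22


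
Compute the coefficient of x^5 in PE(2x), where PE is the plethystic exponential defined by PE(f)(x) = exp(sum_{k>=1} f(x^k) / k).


With f(x) = 2x, the exponent is sum_{k>=1} 2 x^k / k = 2 * (-ln(1 - x)). Exponentiating:
PE(2x) = exp(-2 ln(1 - x)) = 1/(1 - x)^2.
By the negative binomial expansion, [x^n] 1/(1 - x)^2 = C(n + 1, 1).
For n = 5: C(6, 1) = 6.

6


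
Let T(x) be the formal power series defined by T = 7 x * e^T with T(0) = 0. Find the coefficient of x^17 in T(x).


Apply the Lagrange inversion formula: if T = 7 x * phi(T) with phi(t) = e^t, then
[x^n] T = 7^n * (1/n) [t^(n-1)] phi(t)^n = 7^n * (1/n) [t^(n-1)] e^(n t) = 7^n * (1/n) * n^(n-1) / (n-1)! = 7^n * n^(n-1) / n!.
When c = 1 this is the Cayley count of rooted labeled trees on n vertices, divided by n!.
For n = 17: 7^17 * 17^16 / 17! = 232630513987207 * 48661191875666868481/355687428096000 = 13589529504521590732100867929799/426995712000.

13589529504521590732100867929799/426995712000


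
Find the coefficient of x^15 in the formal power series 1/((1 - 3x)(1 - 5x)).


By partial fractions or Cauchy convolution:
The coefficient equals sum_{k=0}^{15} 3^k * 5^(15-k).
= 76272421952

76272421952


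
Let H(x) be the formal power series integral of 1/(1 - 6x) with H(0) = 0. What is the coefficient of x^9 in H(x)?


1/(1 - 6x) = sum_{k>=0} 6^k x^k. Integrating termwise with H(0) = 0:
H(x) = sum_{k>=0} 6^k x^(k+1) / (k+1) = sum_{m>=1} 6^(m-1) x^m / m.
For m = 9: 6^8/9 = 1679616/9 = 186624.

186624


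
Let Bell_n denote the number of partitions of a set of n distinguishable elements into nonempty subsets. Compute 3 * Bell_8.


Bell_8 can be computed from the Bell triangle or from Dobinski's identity Bell_n = (1/e) * sum_{k>=0} k^n / k!.
Computing Bell_8 = 4140.
Then 3 * 4140 = 12420.

12420


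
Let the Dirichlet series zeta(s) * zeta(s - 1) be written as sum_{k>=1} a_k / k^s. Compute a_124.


Convolution gives a_k = sum_{d | k} d * 1 = sum_{d | k} d = sigma(k), the sum of positive divisors of k.
For k = 124, the divisors are 1, 2, 4, 31, 62, 124, so
sigma(124) = 1 + 2 + 4 + 31 + 62 + 124 = 224.

224


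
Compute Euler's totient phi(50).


phi(n) counts integers in [1, n] coprime to n. Using the multiplicative formula phi(n) = n * prod_{p | n} (1 - 1/p):
50 = 2 * 5^2, so
phi(50) = 50 * (1 - 1/2) * (1 - 1/5) = 20.

20


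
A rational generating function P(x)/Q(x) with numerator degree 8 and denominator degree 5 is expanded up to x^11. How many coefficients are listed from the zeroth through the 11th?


Expanding up to x^11 gives the coefficients for x^0, x^1, ..., x^11.
That is 11 + 1 = 12 coefficients in total.

12


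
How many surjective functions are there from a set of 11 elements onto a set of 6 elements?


By inclusion-exclusion on which target elements are missed, the number of surjections from an n-set onto a k-set is
surj(n, k) = sum_{j=0}^{k} (-1)^j C(k, j) (k - j)^n.
Equivalently surj(n, k) = k! * S(n, k), where S(n, k) is the Stirling number of the second kind.
For n = 11, k = 6:
S(11, 6) = 179487, so
surj = 6! * 179487 = 720 * 179487 = 129230640.

129230640


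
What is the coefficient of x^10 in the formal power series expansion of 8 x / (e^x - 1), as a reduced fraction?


The exponential generating function for Bernoulli numbers is
x / (e^x - 1) = sum_{k>=0} B_k x^k / k!.
So the coefficient of x^10 in 8 x / (e^x - 1) is 8 B_10 / 10!.
Computing: B_10 = 5/66, 10! = 3628800, giving
8 * 5/66 / 3628800 = 1/5987520.

1/5987520


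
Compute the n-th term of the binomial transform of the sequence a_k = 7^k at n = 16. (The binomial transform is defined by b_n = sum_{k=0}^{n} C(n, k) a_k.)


With a_k = 7^k, b_n = sum_{k=0}^{n} C(n, k) 7^k = (1 + 7)^n by the binomial theorem.
For n = 16: (1 + 7)^16 = 8^16 = 281474976710656.

281474976710656


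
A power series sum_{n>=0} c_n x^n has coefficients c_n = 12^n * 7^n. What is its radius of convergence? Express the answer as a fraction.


By the root test (Cauchy-Hadamard), the radius is R = 1 / limsup_n |c_n|^(1/n).
Here |c_n|^(1/n) = (12^n * 7^n)^(1/n) = 12 * 7 = 84 for all n.
So R = 1/84 = 1/84.

1/84


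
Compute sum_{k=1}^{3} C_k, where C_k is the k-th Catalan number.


C_1 through C_3: 1, 2, 5
Sum = 1 + 2 + 5
= 8

8


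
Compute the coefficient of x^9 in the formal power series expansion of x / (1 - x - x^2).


Let f(x) = sum_{k>=0} a_k x^k. Multiplying f(x) * (1 - x - x^2) = x and matching coefficients gives a_0 = 0, a_1 = 1, and a_k = a_{k-1} + a_{k-2} for k >= 2. These are the Fibonacci numbers F_k.
Iterating from F_0 = 0, F_1 = 1:
F_0=0, F_1=1, F_2=1, F_3=2, F_4=3, F_5=5, F_6=8, F_7=13, F_8=21, F_9=34
F_9 = 34.

34


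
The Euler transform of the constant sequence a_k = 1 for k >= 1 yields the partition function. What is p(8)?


The Euler transform converts the sequence a_k = 1 into the number of integer partitions.
Using the recurrence or dynamic programming:
p(8) = 22

22


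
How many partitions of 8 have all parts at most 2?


Using the generating function (1-x)^(-1)(1-x^2)^(-1),
the coefficient of x^8 counts these restricted partitions.
Result = 5

5


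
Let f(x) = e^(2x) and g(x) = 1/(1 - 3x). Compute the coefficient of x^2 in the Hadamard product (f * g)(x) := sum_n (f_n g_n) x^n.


Expanding: f_k = 2^k/k! (from e^(2x)) and g_k = 3^k (from 1/(1 - 3x)). So the Hadamard coefficient (f * g)_k = 2^k 3^k / k! = (6)^k / k!.
For k = 2: 6^2/2! = 36/2 = 18.

18


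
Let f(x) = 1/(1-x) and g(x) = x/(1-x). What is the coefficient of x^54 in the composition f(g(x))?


First simplify the composition: f(g(x)) = 1/(1 - x/(1-x)) = (1-x)/((1-x) - x) = (1-x)/(1-2x).
Now extract the coefficient. Write (1-x)/(1-2x) = 1/(1-2x) - x/(1-2x).
The coefficient of x^n in 1/(1-2x) is 2^n, and in x/(1-2x) is 2^(n-1) (for n >= 1).
So the coefficient of x^54 is 2^54 - 2^53 = 18014398509481984 - 9007199254740992 = 9007199254740992.

9007199254740992


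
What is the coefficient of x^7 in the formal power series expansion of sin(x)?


The Maclaurin series is sin(t) = sum_{k>=0} (-1)^k t^(2k+1) / (2k+1)!, so substituting t = x, only odd powers of x are nonzero, with coefficient of x^(2k+1) equal to (-1)^k / (2k+1)!.
Write 7 = 2*3 + 1, giving the coefficient (-1)^3 / 7! = -1/5040 = -1/5040.

-1/5040


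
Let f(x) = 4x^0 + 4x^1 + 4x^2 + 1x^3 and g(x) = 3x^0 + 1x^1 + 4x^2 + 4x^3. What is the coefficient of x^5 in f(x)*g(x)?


Cauchy product at x^5:
4*4 + 1*4
= 20

20


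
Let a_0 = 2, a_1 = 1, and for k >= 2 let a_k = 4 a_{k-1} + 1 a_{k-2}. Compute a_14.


Iterating the recurrence forward:
a_0 = 2
a_1 = 1
a_2 = 4*1 + 1*2 = 6
a_3 = 4*6 + 1*1 = 25
a_4 = 4*25 + 1*6 = 106
a_5 = 4*106 + 1*25 = 449
a_6 = 4*449 + 1*106 = 1902
a_7 = 4*1902 + 1*449 = 8057
a_8 = 4*8057 + 1*1902 = 34130
a_9 = 4*34130 + 1*8057 = 144577
a_10 = 4*144577 + 1*34130 = 612438
a_11 = 4*612438 + 1*144577 = 2594329
a_12 = 4*2594329 + 1*612438 = 10989754
a_13 = 4*10989754 + 1*2594329 = 46553345
a_14 = 4*46553345 + 1*10989754 = 197203134
So a_14 = 197203134.

197203134


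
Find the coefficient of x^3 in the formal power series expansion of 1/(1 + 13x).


Write 1/(1 + c x) = 1/(1 - (-c) x) and apply the geometric-series identity
1/(1 - y) = sum_{k>=0} y^k to get 1/(1 + c x) = sum_{k>=0} (-c)^k x^k.
So the coefficient of x^k is (-c)^k = (-1)^k * c^k.
Here c = 13 and k = 3:
(-13)^3 = -1 * 2197 = -2197

-2197


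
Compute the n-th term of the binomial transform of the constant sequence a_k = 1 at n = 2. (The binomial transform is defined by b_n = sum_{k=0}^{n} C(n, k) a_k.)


With a_k = 1 for all k, b_n = sum_{k=0}^{n} C(n, k) = 2^n by the binomial theorem.
For n = 2: 2^2 = 4.

4


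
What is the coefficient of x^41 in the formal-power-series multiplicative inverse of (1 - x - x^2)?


Let the inverse be f(x) = sum_{k>=0} a_k x^k. From f(x) * (1 - x - x^2) = 1 and matching coefficients:
 x^0: a_0 = 1.
 x^1: a_1 - a_0 = 0, so a_1 = 1.
 x^k (k >= 2): a_k - a_{k-1} - a_{k-2} = 0, i.e. a_k = a_{k-1} + a_{k-2}.
This is the Fibonacci-type recurrence shifted so that a_0 = a_1 = 1.
Iterating: a_0=1, a_1=1, a_2=2, a_3=3, a_4=5, a_5=8, a_6=13, a_7=21, a_8=34, a_9=55, ...
a_41 = 267914296.

267914296


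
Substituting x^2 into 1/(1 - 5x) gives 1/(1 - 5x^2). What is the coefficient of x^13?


Since 1/(1 - 5x^2) only has even powers of x,
the coefficient of x^13 (odd) is 0.

0


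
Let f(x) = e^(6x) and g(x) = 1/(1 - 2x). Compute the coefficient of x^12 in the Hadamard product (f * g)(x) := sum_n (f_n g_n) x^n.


Expanding: f_k = 6^k/k! (from e^(6x)) and g_k = 2^k (from 1/(1 - 2x)). So the Hadamard coefficient (f * g)_k = 6^k 2^k / k! = (12)^k / k!.
For k = 12: 12^12/12! = 8916100448256/479001600 = 35831808/1925.

35831808/1925


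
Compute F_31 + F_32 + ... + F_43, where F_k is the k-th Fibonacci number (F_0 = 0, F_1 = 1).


Use the identity sum_{k=0}^{N} F_k = F_{N+2} - 1 (which follows from F_{k+2} - F_{k+1} = F_k). Then
sum_{k=31}^{43} F_k = (F_{45} - 1) - (F_{32} - 1) = F_{45} - F_{32}.
Computing: F_{45} = 1134903170, F_{32} = 2178309, so
Sum = 1134903170 - 2178309 = 1132724861.

1132724861


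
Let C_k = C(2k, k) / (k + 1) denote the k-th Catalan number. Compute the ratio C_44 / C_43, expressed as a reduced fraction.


Using C_k = (2k)! / (k! (k+1)!), the ratio C_{k+1}/C_k simplifies to
C_{k+1}/C_k = [(2k+2)! / ((k+1)! (k+2)!)] * [k! (k+1)! / (2k)!]
 = (2k+2)(2k+1) / ((k+1)(k+2)) = 2(2k+1) / (k+2).
For k = 43: 2(2*43 + 1) / (43 + 2) = 174/45 = 58/15.

58/15


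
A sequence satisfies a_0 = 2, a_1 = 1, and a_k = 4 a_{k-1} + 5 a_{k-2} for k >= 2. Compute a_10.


The characteristic equation is t^2 - 4 t - 5 = 0, with roots r_1 = 5 and r_2 = -1 (so c_1 = r_1 + r_2, c_2 = -r_1 r_2 as required).
One can use the closed form a_n = A r_1^n + B r_2^n, but direct iteration is more reliable:
a_0 = 2, a_1 = 1, a_2 = 14, a_3 = 61, a_4 = 314, a_5 = 1561, a_6 = 7814, a_7 = 39061, a_8 = 195314, a_9 = 976561, a_10 = 4882814.
So a_10 = 4882814.

4882814


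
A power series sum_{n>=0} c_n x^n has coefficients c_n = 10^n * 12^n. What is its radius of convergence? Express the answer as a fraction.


By the root test (Cauchy-Hadamard), the radius is R = 1 / limsup_n |c_n|^(1/n).
Here |c_n|^(1/n) = (10^n * 12^n)^(1/n) = 10 * 12 = 120 for all n.
So R = 1/120 = 1/120.

1/120


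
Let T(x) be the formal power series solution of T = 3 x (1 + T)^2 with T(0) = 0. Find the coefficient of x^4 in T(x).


Apply the Lagrange inversion formula: if T = 3 x * phi(T) with phi(t) = (1 + t)^2, then [x^n] T = 3^n * (1/n) [t^(n-1)] phi(t)^n = 3^n * (1/n) [t^(n-1)] (1 + t)^(2n) = 3^n * (1/n) C(2n, n-1).
Using the identity C(2n, n-1) = C(2n, n) * n / (n+1), the unscaled factor equals C(2n, n) / (n+1) = C_n, the n-th Catalan number.
For n = 4: C_4 = C(8, 4) / 5 = 70/5 = 14.
With the 3^4 = 81 factor, the coefficient is 81 * 14 = 1134.

1134


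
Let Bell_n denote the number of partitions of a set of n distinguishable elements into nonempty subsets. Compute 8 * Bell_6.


Bell_6 can be computed from the Bell triangle or from Dobinski's identity Bell_n = (1/e) * sum_{k>=0} k^n / k!.
Computing Bell_6 = 203.
Then 8 * 203 = 1624.

1624


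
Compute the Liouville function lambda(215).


The Liouville function is lambda(k) = (-1)^Omega(k), where Omega(k) counts the prime factors of k with multiplicity.
Factoring: 215 = 5 * 43, so Omega(215) = 2.
lambda(215) = (-1)^2 = 1.

1


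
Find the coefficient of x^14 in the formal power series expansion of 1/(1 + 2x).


Write 1/(1 + c x) = 1/(1 - (-c) x) and apply the geometric-series identity
1/(1 - y) = sum_{k>=0} y^k to get 1/(1 + c x) = sum_{k>=0} (-c)^k x^k.
So the coefficient of x^k is (-c)^k = (-1)^k * c^k.
Here c = 2 and k = 14:
(-2)^14 = 1 * 16384 = 16384

16384


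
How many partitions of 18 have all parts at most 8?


Using the generating function (1-x)^(-1)(1-x^2)^(-1)...(1-x^8)^(-1),
the coefficient of x^18 counts these restricted partitions.
Result = 288

288


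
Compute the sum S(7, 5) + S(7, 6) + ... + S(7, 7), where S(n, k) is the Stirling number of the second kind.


By definition, S(n, k) counts partitions of an n-set into exactly k nonempty blocks.
Computing row n = 7 for k = 5..7:
S(7, k): 140, 21, 1
Sum = 162.

162


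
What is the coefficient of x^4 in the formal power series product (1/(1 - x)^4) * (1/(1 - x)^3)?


Combine the factors: (1/(1 - x)^4) * (1/(1 - x)^3) = 1/(1 - x)^7.
Then use 1/(1 - x)^r = sum_{k>=0} C(k + r - 1, r - 1) x^k with r = 7 and k = 4:
C(10, 6) = 210.

210


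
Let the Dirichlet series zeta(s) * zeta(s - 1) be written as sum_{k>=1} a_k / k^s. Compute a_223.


Convolution gives a_k = sum_{d | k} d * 1 = sum_{d | k} d = sigma(k), the sum of positive divisors of k.
For k = 223, the divisors are 1, 223, so
sigma(223) = 1 + 223 = 224.

224


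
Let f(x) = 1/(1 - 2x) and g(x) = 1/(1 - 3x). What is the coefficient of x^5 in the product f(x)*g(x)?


The coefficient of x^n in f*g is the Cauchy product: sum_{k=0}^{n} a^k * b^(n-k).
With a=2, b=3, n=5:
sum_{k=0}^{5} 2^k * 3^(5-k)
= 665

665


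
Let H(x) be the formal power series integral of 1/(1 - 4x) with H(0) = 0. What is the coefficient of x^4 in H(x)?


1/(1 - 4x) = sum_{k>=0} 4^k x^k. Integrating termwise with H(0) = 0:
H(x) = sum_{k>=0} 4^k x^(k+1) / (k+1) = sum_{m>=1} 4^(m-1) x^m / m.
For m = 4: 4^3/4 = 64/4 = 16.

16


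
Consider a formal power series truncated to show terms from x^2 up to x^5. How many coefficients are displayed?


From x^2 to x^5 inclusive, the count is 5 - 2 + 1 = 4.

4


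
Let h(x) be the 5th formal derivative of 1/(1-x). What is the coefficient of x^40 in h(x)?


Differentiating 5 times: d^5/dx^5 [1/(1-x)] = 5!/(1-x)^6.
The expansion 1/(1-x)^6 = sum_{k>=0} C(k+5, 5) x^k, so the coefficient of x^n in 5!/(1-x)^6 is 5! * C(n+5, 5).
For n = 40: 120 * C(45, 5) = 120 * 1221759 = 146611080

146611080


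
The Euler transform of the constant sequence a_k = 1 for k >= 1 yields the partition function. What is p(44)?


The Euler transform converts the sequence a_k = 1 into the number of integer partitions.
Using the recurrence or dynamic programming:
p(44) = 75175

75175


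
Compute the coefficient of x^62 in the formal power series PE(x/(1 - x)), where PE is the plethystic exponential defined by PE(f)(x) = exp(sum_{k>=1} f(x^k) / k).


For f(x) = x/(1 - x) we have
sum_{k>=1} f(x^k) / k = sum_{k>=1} (1/k) * x^k / (1 - x^k) = sum_{k, m >= 1} x^(k m) / k,
which after exponentiating simplifies to
PE(x/(1 - x)) = prod_{k>=1} 1 / (1 - x^k).
This is the generating function for the partition function p(n), so the coefficient of x^62 is p(62).
Computing p(62) by dynamic programming over parts 1, 2, ..., 62: p(62) = 1300156.

1300156


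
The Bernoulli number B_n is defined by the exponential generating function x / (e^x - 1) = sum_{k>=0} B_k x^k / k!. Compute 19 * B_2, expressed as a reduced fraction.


Bernoulli numbers can also be computed recursively via B_0 = 1 and sum_{j=0}^{m} C(m+1, j) B_j = 0 for m >= 1. Odd-index Bernoulli numbers vanish for k >= 3.
Computing B_2 = 1/6, so 19 * B_2 = 19 * 1/6 = 19/6.

19/6


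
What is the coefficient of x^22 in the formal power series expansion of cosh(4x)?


The Maclaurin series is cosh(t) = sum_{m>=0} t^(2m) / (2m)!, so substituting t = 4x, only even powers of x are nonzero, with coefficient of x^(2m) equal to 4^(2m) / (2m)!.
For x^22 the coefficient is 4^22/22! = 17592186044416/1124000727777607680000 = 33554432/2143861251406875.

33554432/2143861251406875


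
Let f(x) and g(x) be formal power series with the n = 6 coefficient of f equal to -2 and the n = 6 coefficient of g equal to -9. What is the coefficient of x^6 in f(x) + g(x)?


Addition of formal power series is termwise.
The coefficient of x^6 in f + g = -2 + -9
= -11

-11


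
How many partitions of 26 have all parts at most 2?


Using the generating function (1-x)^(-1)(1-x^2)^(-1),
the coefficient of x^26 counts these restricted partitions.
Result = 14

14


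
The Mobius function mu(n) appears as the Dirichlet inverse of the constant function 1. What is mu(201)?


201 = 3 * 67 (all distinct primes).
mu(201) = (-1)^2 = 1

1


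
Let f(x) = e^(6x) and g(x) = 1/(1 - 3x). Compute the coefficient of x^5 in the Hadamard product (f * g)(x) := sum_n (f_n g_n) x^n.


Expanding: f_k = 6^k/k! (from e^(6x)) and g_k = 3^k (from 1/(1 - 3x)). So the Hadamard coefficient (f * g)_k = 6^k 3^k / k! = (18)^k / k!.
For k = 5: 18^5/5! = 1889568/120 = 78732/5.

78732/5


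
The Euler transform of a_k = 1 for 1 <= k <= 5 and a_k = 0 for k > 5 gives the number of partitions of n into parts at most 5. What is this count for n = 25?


Partitions of 25 into parts at most 5:
Using generating function (1-x)^(-1)(1-x^2)^(-1)...(1-x^5)^(-1),
the coefficient of x^25 = 377

377


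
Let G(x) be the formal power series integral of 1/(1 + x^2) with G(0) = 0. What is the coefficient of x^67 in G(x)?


1/(1 + x^2) = sum_{j>=0} (-1)^j x^(2j). Integrating termwise with G(0) = 0:
G(x) = sum_{j>=0} (-1)^j x^(2j+1) / (2j+1) = arctan(x).
Only odd powers are nonzero. For x^67 write 67 = 2*33 + 1, giving
(-1)^33 / 67 = -1/67 = -1/67.

-1/67


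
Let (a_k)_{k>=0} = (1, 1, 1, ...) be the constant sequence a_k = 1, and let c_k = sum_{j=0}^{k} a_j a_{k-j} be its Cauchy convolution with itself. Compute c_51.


Since a_j = 1 for all j >= 0, the convolution sum becomes
c_k = sum_{j=0}^{k} 1 * 1 = 1 * (k + 1).
Equivalently, the generating function of (a_k) is 1/(1 - x) and its square is 1/(1 - x)^2 = sum_{k>=0} 1(k + 1) x^k.
For k = 51: 1 * 52 = 52.

52


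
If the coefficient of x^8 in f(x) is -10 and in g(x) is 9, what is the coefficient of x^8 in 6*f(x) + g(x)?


Scalar multiplication scales coefficients: 6 * -10 = -60.
Then add the g coefficient: -60 + 9
= -51

-51


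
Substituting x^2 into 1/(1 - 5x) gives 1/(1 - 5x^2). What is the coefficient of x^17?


Since 1/(1 - 5x^2) only has even powers of x,
the coefficient of x^17 (odd) is 0.

0


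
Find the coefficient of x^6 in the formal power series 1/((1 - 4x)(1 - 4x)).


By partial fractions or Cauchy convolution:
The coefficient equals sum_{k=0}^{6} 4^k * 4^(6-k).
= 28672

28672


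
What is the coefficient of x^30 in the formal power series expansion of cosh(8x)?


The Maclaurin series is cosh(t) = sum_{m>=0} t^(2m) / (2m)!, so substituting t = 8x, only even powers of x are nonzero, with coefficient of x^(2m) equal to 8^(2m) / (2m)!.
For x^30 the coefficient is 8^30/30! = 1237940039285380274899124224/265252859812191058636308480000000 = 18446744073709551616/3952575621190533915703125.

18446744073709551616/3952575621190533915703125


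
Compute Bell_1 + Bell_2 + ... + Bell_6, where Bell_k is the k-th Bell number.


Recall Bell_k counts set partitions of a k-set (with Bell_0 = 1 by convention).
Bell_1 through Bell_6: 1, 2, 5, 15, 52, 203
Sum = 1 + 2 + 5 + 15 + 52 + 203 = 278.

278


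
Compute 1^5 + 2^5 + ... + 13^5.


This power sum has a closed form given by Faulhaber's formula
sum_{k=1}^{m} k^p = (1 / (p + 1)) * sum_{j=0}^{p} C(p + 1, j) B_j m^(p + 1 - j),
but for small m direct computation is fastest:
1 + 32 + 243 + 1024 + 3125 + 7776 + 16807 + 32768 + 59049 + 100000 + 161051 + 248832 + 371293 = 1002001.

1002001


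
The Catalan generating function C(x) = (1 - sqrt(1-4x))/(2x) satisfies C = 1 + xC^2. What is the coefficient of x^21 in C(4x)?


Substituting x -> 4x scales the n-th coefficient by 4^n, so [x^21] C(4x) = 4^21 * C_21.
C_21 = C(2*21, 21)/(22) = 538257874440/22 = 24466267020.
So 4^21 * 24466267020 = 4398046511104 * 24466267020 = 107603780307049858990080.

107603780307049858990080


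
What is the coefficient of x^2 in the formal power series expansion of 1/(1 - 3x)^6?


The general identity 1/(1 - c x)^r = sum_{k>=0} c^k C(k + r - 1, r - 1) x^k follows by substituting y = c x into 1/(1 - y)^r = sum_{k>=0} C(k + r - 1, r - 1) y^k.
For c = 3, r = 6, k = 2:
3^2 * C(7, 5) = 9 * 21 = 189.

189


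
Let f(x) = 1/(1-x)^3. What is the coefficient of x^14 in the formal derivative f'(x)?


Differentiate: d/dx [ 1/(1-x)^r ] = r / (1-x)^(r+1).
Here r = 3, so f'(x) = 3 / (1-x)^4.
The expansion of 1/(1-x)^(r+1) has coefficient of x^n equal to C(n+r, r).
So the coefficient of x^14 in f'(x) is
3 * C(17, 3) = 3 * 680 = 2040

2040


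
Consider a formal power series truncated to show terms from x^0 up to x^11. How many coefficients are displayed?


From x^0 to x^11 inclusive, the count is 11 - 0 + 1 = 12.

12


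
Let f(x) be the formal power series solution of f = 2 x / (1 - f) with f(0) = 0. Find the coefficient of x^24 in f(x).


Apply Lagrange inversion: f = 2 x * phi(f) with phi(t) = 1/(1 - t), so
[x^n] f = 2^n * (1/n) [t^(n-1)] phi(t)^n = 2^n * (1/n) [t^(n-1)] (1 - t)^(-n) = 2^n * (1/n) C(2n - 2, n - 1) = 2^n * C_{n-1}.
For n = 24: C_23 = C(46, 23) / 24 = 8233430727600/24 = 343059613650.
With the 2^24 = 16777216 factor, the coefficient is 16777216 * 343059613650 = 5755585239082598400.

5755585239082598400


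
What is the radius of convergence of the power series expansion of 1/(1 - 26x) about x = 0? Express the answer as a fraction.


Expanding 1/(1 - 26x) = sum_{k>=0} 26^k x^k, the series converges when |26x| < 1, i.e., |x| < 1/26.
So the radius of convergence is 1/26 = 1/26.

1/26


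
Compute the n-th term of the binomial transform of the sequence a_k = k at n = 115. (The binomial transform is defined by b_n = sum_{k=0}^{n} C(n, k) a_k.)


With a_k = k, b_n = sum_{k=0}^{n} C(n, k) k. Using k * C(n, k) = n * C(n-1, k-1) gives b_n = n * sum_{k>=1} C(n-1, k-1) = n * 2^(n-1).
For n = 115: 115 * 2^114 = 115 * 20769187434139310514121985316880384 = 2388456554926020709124028311441244160.

2388456554926020709124028311441244160
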